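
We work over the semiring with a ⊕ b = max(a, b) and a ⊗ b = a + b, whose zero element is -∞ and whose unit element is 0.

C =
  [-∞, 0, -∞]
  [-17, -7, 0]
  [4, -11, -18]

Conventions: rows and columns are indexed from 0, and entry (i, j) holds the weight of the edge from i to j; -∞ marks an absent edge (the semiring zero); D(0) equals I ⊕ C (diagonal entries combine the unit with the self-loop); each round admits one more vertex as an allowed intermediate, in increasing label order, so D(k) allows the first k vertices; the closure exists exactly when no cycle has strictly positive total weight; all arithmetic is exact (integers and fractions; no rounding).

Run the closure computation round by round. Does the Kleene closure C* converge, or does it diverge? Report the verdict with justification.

D(0):
  [0, 0, -∞]
  [-17, 0, 0]
  [4, -11, 0]
D(1):
  [0, 0, -∞]
  [-17, 0, 0]
  [4, 4, 0]
Detection: at round 2, diagonal entry (2, 2) turns strictly positive.
Key observation: the cycle 2->0->1->2 has total weight 4 + 0 + 0, which is strictly positive.
Answer: DIVERGES — positive cycle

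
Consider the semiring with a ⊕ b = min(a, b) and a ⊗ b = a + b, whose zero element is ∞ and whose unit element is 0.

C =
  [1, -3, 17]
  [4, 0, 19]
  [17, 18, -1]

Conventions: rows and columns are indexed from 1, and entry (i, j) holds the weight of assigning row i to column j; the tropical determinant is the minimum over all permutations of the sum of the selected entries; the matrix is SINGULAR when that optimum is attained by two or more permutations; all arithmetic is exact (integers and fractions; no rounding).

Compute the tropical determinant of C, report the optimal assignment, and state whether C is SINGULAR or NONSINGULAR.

σ = (1, 2, 3): 1 + 0 + (-1) = 0
σ = (1, 3, 2): 1 + 19 + 18 = 38
σ = (2, 1, 3): (-3) + 4 + (-1) = 0
σ = (2, 3, 1): (-3) + 19 + 17 = 33
σ = (3, 1, 2): 17 + 4 + 18 = 39
σ = (3, 2, 1): 17 + 0 + 17 = 34
Optimal value attained by: σ = (1, 2, 3).
Answer: det⊕(C) = 0; verdict: SINGULAR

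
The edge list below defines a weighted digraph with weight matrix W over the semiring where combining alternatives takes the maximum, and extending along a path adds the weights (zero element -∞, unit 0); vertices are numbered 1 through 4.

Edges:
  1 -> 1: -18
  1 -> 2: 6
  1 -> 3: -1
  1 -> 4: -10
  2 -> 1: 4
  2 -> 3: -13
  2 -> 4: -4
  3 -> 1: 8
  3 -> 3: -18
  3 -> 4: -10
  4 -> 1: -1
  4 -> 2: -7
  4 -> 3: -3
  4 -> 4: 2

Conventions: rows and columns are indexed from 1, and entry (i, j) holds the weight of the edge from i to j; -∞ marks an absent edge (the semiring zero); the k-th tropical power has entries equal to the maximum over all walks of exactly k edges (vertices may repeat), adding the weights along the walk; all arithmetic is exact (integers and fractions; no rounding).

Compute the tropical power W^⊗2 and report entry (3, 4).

W^⊗2:
  [10, -12, -7, 2]
  [-5, 10, 3, -2]
  [-10, 14, 7, -2]
  [5, 5, -1, 4]
Key observation: the optimum is the walk 3->1->4, with weight 8 + (-10) = -2.
Optimal value attained by: walk 3->1->4.
Answer: (W^⊗2)[3][4] = -2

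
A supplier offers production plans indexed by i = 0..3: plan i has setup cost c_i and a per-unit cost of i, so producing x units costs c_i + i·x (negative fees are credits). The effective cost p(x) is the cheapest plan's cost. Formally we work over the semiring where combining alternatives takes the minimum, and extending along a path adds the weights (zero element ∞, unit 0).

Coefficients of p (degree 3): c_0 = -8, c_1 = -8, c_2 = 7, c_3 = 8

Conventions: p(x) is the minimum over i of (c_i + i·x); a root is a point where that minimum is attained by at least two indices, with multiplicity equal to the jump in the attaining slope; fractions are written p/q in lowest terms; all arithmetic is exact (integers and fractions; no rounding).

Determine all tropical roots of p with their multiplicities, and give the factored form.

hull edge (i=0, c=-8) to (i=1, c=-8): slope 0, span 1
hull edge (i=1, c=-8) to (i=3, c=8): slope 8, span 2
Factored form: p(x) = 8 ⊗ (x ⊕ (-8)) ⊗ (x ⊕ (-8)) ⊗ (x ⊕ 0)
Answer: roots = -8 (mult 2), 0 (mult 1)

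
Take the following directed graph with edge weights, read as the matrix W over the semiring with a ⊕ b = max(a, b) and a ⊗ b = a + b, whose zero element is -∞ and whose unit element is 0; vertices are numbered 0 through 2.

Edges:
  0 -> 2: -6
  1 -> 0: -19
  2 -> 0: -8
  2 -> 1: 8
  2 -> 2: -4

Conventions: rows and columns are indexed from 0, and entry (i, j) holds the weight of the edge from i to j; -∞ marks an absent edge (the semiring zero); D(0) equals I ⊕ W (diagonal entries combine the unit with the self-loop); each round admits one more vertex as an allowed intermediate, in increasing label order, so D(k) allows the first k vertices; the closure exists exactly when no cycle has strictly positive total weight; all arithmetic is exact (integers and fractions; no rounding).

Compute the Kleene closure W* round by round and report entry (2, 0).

D(0):
  [0, -∞, -6]
  [-19, 0, -∞]
  [-8, 8, 0]
D(1):
  [0, -∞, -6]
  [-19, 0, -25]
  [-8, 8, 0]
D(2):
  [0, -∞, -6]
  [-19, 0, -25]
  [-8, 8, 0]
D(3):
  [0, 2, -6]
  [-19, 0, -25]
  [-8, 8, 0]
Answer: W*[2][0] = -8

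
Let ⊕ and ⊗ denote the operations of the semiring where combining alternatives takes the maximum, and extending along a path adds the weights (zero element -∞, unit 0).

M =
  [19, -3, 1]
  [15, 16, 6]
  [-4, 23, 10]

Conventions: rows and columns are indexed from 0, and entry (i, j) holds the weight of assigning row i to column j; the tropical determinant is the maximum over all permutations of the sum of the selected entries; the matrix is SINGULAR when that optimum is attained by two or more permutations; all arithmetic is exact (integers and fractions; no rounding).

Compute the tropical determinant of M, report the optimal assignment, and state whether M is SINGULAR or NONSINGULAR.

σ = (0, 1, 2): 19 + 16 + 10 = 45
σ = (0, 2, 1): 19 + 6 + 23 = 48
σ = (1, 0, 2): (-3) + 15 + 10 = 22
σ = (1, 2, 0): (-3) + 6 + (-4) = -1
σ = (2, 0, 1): 1 + 15 + 23 = 39
σ = (2, 1, 0): 1 + 16 + (-4) = 13
Optimal value attained by: σ = (0, 2, 1).
Answer: det⊕(M) = 48; verdict: NONSINGULAR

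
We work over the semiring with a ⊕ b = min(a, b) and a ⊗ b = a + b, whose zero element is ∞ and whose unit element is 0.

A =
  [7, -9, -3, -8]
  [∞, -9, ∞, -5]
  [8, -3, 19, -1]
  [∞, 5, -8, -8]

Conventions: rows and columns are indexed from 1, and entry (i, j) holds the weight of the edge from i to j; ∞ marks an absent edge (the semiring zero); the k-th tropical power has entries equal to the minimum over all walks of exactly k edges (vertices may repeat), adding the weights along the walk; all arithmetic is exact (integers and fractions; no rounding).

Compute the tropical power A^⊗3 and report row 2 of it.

A^⊗2:
  [5, -18, -16, -16]
  [∞, -18, -13, -14]
  [15, -12, -9, -9]
  [0, -11, -16, -16]
A^⊗3:
  [-8, -27, -24, -24]
  [-5, -27, -22, -23]
  [-1, -21, -17, -17]
  [-8, -20, -24, -24]
Answer: row 2 of A^⊗3 = [-5, -27, -22, -23]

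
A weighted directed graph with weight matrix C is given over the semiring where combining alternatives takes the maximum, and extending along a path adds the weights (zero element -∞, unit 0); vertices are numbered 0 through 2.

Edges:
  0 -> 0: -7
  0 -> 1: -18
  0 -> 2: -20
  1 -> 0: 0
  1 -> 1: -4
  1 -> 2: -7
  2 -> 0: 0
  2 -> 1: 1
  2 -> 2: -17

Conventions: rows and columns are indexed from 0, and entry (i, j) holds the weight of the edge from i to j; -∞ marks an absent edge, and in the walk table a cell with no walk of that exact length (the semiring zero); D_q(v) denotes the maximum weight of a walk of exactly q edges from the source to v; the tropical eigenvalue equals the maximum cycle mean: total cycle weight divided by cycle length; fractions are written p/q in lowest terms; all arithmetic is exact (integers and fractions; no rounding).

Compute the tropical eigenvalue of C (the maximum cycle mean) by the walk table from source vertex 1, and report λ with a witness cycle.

q=0: [-∞, 0, -∞]
q=1: [0, -4, -7]
q=2: [-4, -6, -11]
q=3: [-6, -10, -13]
Optimal cycle mean attained by: cycle 1->2->1, total (-7) + 1, length 2.
Answer: λ = -3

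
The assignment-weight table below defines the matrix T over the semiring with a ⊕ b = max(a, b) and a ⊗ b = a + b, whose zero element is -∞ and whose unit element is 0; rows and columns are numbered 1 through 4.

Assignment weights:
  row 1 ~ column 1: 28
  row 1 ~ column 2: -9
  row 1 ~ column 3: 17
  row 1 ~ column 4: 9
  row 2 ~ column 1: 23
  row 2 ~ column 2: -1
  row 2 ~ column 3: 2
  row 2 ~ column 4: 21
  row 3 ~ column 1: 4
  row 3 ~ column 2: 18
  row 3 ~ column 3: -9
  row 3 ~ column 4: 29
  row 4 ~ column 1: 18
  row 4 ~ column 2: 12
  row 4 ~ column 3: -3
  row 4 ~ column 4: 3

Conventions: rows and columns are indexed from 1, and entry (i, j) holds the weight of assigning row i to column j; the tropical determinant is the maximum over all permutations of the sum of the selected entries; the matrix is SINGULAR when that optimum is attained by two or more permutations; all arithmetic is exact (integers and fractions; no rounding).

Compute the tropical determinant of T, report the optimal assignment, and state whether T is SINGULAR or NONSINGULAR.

σ = (1, 2, 3, 4): 28 + (-1) + (-9) + 3 = 21
σ = (1, 2, 4, 3): 28 + (-1) + 29 + (-3) = 53
σ = (1, 3, 2, 4): 28 + 2 + 18 + 3 = 51
σ = (1, 3, 4, 2): 28 + 2 + 29 + 12 = 71
σ = (1, 4, 2, 3): 28 + 21 + 18 + (-3) = 64
σ = (1, 4, 3, 2): 28 + 21 + (-9) + 12 = 52
σ = (2, 1, 3, 4): (-9) + 23 + (-9) + 3 = 8
σ = (2, 1, 4, 3): (-9) + 23 + 29 + (-3) = 40
σ = (2, 3, 1, 4): (-9) + 2 + 4 + 3 = 0
σ = (2, 3, 4, 1): (-9) + 2 + 29 + 18 = 40
σ = (2, 4, 1, 3): (-9) + 21 + 4 + (-3) = 13
σ = (2, 4, 3, 1): (-9) + 21 + (-9) + 18 = 21
σ = (3, 1, 2, 4): 17 + 23 + 18 + 3 = 61
σ = (3, 1, 4, 2): 17 + 23 + 29 + 12 = 81
σ = (3, 2, 1, 4): 17 + (-1) + 4 + 3 = 23
σ = (3, 2, 4, 1): 17 + (-1) + 29 + 18 = 63
σ = (3, 4, 1, 2): 17 + 21 + 4 + 12 = 54
σ = (3, 4, 2, 1): 17 + 21 + 18 + 18 = 74
σ = (4, 1, 2, 3): 9 + 23 + 18 + (-3) = 47
σ = (4, 1, 3, 2): 9 + 23 + (-9) + 12 = 35
σ = (4, 2, 1, 3): 9 + (-1) + 4 + (-3) = 9
σ = (4, 2, 3, 1): 9 + (-1) + (-9) + 18 = 17
σ = (4, 3, 1, 2): 9 + 2 + 4 + 12 = 27
σ = (4, 3, 2, 1): 9 + 2 + 18 + 18 = 47
Optimal value attained by: σ = (3, 1, 4, 2).
Answer: det⊕(T) = 81; verdict: NONSINGULAR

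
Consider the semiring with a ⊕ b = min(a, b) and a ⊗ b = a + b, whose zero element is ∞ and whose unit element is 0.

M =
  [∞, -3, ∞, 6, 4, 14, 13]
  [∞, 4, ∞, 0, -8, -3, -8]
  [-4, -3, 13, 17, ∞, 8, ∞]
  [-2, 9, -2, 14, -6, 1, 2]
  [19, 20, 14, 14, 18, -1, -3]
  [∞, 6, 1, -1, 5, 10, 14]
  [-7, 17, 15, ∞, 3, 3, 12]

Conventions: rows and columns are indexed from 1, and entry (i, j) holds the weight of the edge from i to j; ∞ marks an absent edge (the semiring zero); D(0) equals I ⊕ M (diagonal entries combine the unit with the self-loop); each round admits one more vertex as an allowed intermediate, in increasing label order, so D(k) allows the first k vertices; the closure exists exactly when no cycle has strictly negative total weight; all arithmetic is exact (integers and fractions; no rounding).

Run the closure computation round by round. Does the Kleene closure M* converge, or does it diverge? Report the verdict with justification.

D(0):
  [0, -3, ∞, 6, 4, 14, 13]
  [∞, 0, ∞, 0, -8, -3, -8]
  [-4, -3, 0, 17, ∞, 8, ∞]
  [-2, 9, -2, 0, -6, 1, 2]
  [19, 20, 14, 14, 0, -1, -3]
  [∞, 6, 1, -1, 5, 0, 14]
  [-7, 17, 15, ∞, 3, 3, 0]
D(1):
  [0, -3, ∞, 6, 4, 14, 13]
  [∞, 0, ∞, 0, -8, -3, -8]
  [-4, -7, 0, 2, 0, 8, 9]
  [-2, -5, -2, 0, -6, 1, 2]
  [19, 16, 14, 14, 0, -1, -3]
  [∞, 6, 1, -1, 5, 0, 14]
  [-7, -10, 15, -1, -3, 3, 0]
Detection: at round 2, diagonal entry (4, 4) turns strictly negative.
Key observation: the cycle 4->1->2->4 has total weight (-2) + (-3) + 0, which is strictly negative.
Answer: DIVERGES — negative cycle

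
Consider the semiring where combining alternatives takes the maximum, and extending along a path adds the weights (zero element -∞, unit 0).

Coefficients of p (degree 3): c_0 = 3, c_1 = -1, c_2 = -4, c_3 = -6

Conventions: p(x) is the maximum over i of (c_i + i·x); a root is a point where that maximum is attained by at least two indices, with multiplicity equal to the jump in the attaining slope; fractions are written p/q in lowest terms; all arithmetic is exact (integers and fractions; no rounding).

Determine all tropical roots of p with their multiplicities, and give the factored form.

hull edge (i=0, c=3) to (i=3, c=-6): slope -3, span 3
Factored form: p(x) = -6 ⊗ (x ⊕ 3) ⊗ (x ⊕ 3) ⊗ (x ⊕ 3)
Answer: roots = 3 (mult 3)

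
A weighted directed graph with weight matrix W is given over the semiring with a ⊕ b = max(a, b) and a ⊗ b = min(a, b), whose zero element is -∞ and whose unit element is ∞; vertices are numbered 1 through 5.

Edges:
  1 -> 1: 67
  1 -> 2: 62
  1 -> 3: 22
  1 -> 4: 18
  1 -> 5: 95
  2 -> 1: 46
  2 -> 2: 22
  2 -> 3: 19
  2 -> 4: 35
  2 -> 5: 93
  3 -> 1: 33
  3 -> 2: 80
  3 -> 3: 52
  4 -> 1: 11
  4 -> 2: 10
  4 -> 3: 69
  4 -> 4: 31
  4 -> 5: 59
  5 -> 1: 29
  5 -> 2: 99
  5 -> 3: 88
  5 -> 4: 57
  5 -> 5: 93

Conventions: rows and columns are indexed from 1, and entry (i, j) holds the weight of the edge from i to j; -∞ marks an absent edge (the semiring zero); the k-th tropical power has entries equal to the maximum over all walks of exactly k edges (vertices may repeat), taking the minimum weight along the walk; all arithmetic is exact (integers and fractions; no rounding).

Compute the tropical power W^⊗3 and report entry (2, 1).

W^⊗2:
  [67, 95, 88, 57, 93]
  [46, 93, 88, 57, 93]
  [46, 52, 52, 35, 80]
  [33, 69, 59, 57, 59]
  [46, 93, 88, 57, 93]
W^⊗3:
  [67, 93, 88, 57, 93]
  [46, 93, 88, 57, 93]
  [46, 80, 80, 57, 80]
  [46, 59, 59, 57, 69]
  [46, 93, 88, 57, 93]
Key observation: the optimum is the walk 2->1->1->1, with weight 46 min 67 min 67 = 46.
Optimal value attained by: walk 2->1->1->1.
Answer: (W^⊗3)[2][1] = 46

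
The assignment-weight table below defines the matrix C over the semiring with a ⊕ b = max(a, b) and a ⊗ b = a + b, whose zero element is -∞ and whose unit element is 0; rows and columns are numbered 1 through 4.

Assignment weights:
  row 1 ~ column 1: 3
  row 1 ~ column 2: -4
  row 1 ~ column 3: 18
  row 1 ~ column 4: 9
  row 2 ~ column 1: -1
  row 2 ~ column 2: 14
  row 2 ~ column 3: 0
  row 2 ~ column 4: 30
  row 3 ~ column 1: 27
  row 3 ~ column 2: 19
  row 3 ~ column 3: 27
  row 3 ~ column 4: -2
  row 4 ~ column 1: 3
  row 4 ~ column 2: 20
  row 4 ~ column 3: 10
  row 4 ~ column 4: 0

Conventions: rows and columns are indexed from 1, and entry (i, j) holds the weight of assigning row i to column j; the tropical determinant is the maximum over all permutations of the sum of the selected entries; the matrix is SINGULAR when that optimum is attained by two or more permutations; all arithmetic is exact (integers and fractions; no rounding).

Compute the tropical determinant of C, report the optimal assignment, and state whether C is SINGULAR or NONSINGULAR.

σ = (1, 2, 3, 4): 3 + 14 + 27 + 0 = 44
σ = (1, 2, 4, 3): 3 + 14 + (-2) + 10 = 25
σ = (1, 3, 2, 4): 3 + 0 + 19 + 0 = 22
σ = (1, 3, 4, 2): 3 + 0 + (-2) + 20 = 21
σ = (1, 4, 2, 3): 3 + 30 + 19 + 10 = 62
σ = (1, 4, 3, 2): 3 + 30 + 27 + 20 = 80
σ = (2, 1, 3, 4): (-4) + (-1) + 27 + 0 = 22
σ = (2, 1, 4, 3): (-4) + (-1) + (-2) + 10 = 3
σ = (2, 3, 1, 4): (-4) + 0 + 27 + 0 = 23
σ = (2, 3, 4, 1): (-4) + 0 + (-2) + 3 = -3
σ = (2, 4, 1, 3): (-4) + 30 + 27 + 10 = 63
σ = (2, 4, 3, 1): (-4) + 30 + 27 + 3 = 56
σ = (3, 1, 2, 4): 18 + (-1) + 19 + 0 = 36
σ = (3, 1, 4, 2): 18 + (-1) + (-2) + 20 = 35
σ = (3, 2, 1, 4): 18 + 14 + 27 + 0 = 59
σ = (3, 2, 4, 1): 18 + 14 + (-2) + 3 = 33
σ = (3, 4, 1, 2): 18 + 30 + 27 + 20 = 95
σ = (3, 4, 2, 1): 18 + 30 + 19 + 3 = 70
σ = (4, 1, 2, 3): 9 + (-1) + 19 + 10 = 37
σ = (4, 1, 3, 2): 9 + (-1) + 27 + 20 = 55
σ = (4, 2, 1, 3): 9 + 14 + 27 + 10 = 60
σ = (4, 2, 3, 1): 9 + 14 + 27 + 3 = 53
σ = (4, 3, 1, 2): 9 + 0 + 27 + 20 = 56
σ = (4, 3, 2, 1): 9 + 0 + 19 + 3 = 31
Optimal value attained by: σ = (3, 4, 1, 2).
Answer: det⊕(C) = 95; verdict: NONSINGULAR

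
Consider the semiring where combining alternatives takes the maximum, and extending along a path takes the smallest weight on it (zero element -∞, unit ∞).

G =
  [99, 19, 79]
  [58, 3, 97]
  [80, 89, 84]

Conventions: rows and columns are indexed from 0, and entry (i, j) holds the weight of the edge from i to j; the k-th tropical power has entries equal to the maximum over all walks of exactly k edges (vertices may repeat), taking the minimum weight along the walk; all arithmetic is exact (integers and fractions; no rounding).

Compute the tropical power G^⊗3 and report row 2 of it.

G^⊗2:
  [99, 79, 79]
  [80, 89, 84]
  [80, 84, 89]
G^⊗3:
  [99, 79, 79]
  [80, 84, 89]
  [80, 89, 84]
Answer: row 2 of G^⊗3 = [80, 89, 84]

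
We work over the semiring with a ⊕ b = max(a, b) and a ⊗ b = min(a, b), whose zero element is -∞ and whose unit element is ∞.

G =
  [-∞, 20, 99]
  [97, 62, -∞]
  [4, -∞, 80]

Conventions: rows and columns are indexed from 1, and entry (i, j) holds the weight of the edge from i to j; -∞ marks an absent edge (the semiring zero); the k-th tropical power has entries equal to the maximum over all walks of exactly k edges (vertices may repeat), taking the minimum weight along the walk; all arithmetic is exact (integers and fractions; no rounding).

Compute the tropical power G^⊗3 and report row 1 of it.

G^⊗2:
  [20, 20, 80]
  [62, 62, 97]
  [4, 4, 80]
G^⊗3:
  [20, 20, 80]
  [62, 62, 80]
  [4, 4, 80]
Answer: row 1 of G^⊗3 = [20, 20, 80]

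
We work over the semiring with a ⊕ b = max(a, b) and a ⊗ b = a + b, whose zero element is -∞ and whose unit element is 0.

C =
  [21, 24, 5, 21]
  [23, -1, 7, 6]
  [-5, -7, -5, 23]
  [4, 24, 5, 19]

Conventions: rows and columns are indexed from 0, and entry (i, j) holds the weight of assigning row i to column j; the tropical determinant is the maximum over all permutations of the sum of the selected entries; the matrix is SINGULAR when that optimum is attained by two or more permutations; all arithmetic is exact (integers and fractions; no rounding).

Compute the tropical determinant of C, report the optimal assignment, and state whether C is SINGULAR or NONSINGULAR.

σ = (0, 1, 2, 3): 21 + (-1) + (-5) + 19 = 34
σ = (0, 1, 3, 2): 21 + (-1) + 23 + 5 = 48
σ = (0, 2, 1, 3): 21 + 7 + (-7) + 19 = 40
σ = (0, 2, 3, 1): 21 + 7 + 23 + 24 = 75
σ = (0, 3, 1, 2): 21 + 6 + (-7) + 5 = 25
σ = (0, 3, 2, 1): 21 + 6 + (-5) + 24 = 46
σ = (1, 0, 2, 3): 24 + 23 + (-5) + 19 = 61
σ = (1, 0, 3, 2): 24 + 23 + 23 + 5 = 75
σ = (1, 2, 0, 3): 24 + 7 + (-5) + 19 = 45
σ = (1, 2, 3, 0): 24 + 7 + 23 + 4 = 58
σ = (1, 3, 0, 2): 24 + 6 + (-5) + 5 = 30
σ = (1, 3, 2, 0): 24 + 6 + (-5) + 4 = 29
σ = (2, 0, 1, 3): 5 + 23 + (-7) + 19 = 40
σ = (2, 0, 3, 1): 5 + 23 + 23 + 24 = 75
σ = (2, 1, 0, 3): 5 + (-1) + (-5) + 19 = 18
σ = (2, 1, 3, 0): 5 + (-1) + 23 + 4 = 31
σ = (2, 3, 0, 1): 5 + 6 + (-5) + 24 = 30
σ = (2, 3, 1, 0): 5 + 6 + (-7) + 4 = 8
σ = (3, 0, 1, 2): 21 + 23 + (-7) + 5 = 42
σ = (3, 0, 2, 1): 21 + 23 + (-5) + 24 = 63
σ = (3, 1, 0, 2): 21 + (-1) + (-5) + 5 = 20
σ = (3, 1, 2, 0): 21 + (-1) + (-5) + 4 = 19
σ = (3, 2, 0, 1): 21 + 7 + (-5) + 24 = 47
σ = (3, 2, 1, 0): 21 + 7 + (-7) + 4 = 25
Optimal value attained by: σ = (0, 2, 3, 1).
Answer: det⊕(C) = 75; verdict: SINGULAR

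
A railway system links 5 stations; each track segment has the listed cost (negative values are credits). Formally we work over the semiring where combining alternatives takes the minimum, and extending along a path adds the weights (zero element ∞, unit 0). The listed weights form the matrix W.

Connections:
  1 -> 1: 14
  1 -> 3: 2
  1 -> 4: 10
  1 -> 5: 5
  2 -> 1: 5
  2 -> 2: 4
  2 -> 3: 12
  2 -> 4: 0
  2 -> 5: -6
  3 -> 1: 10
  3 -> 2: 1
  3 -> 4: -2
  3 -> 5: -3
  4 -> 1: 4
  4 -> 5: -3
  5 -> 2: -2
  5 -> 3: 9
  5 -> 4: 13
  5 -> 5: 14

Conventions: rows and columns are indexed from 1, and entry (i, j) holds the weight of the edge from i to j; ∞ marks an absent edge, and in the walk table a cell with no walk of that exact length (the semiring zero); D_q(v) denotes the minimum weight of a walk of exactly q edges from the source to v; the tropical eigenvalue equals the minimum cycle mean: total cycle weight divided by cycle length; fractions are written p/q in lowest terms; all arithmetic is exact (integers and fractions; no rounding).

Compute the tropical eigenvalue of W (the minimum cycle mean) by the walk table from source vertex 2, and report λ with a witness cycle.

q=0: [∞, 0, ∞, ∞, ∞]
q=1: [5, 4, 12, 0, -6]
q=2: [4, -8, 3, 4, -3]
q=3: [-3, -5, 4, -8, -14]
q=4: [-4, -16, -5, -5, -11]
q=5: [-11, -13, -4, -16, -22]
Optimal cycle mean attained by: cycle 2->5->2, total (-6) + (-2), length 2.
Answer: λ = -4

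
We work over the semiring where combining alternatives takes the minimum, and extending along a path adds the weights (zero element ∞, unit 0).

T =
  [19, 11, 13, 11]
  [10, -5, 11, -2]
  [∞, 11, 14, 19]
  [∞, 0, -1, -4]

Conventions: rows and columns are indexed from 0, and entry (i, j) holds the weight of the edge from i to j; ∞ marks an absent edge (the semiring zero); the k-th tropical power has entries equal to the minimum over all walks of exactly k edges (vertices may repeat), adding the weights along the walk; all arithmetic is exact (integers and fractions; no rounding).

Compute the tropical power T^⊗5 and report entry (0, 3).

T^⊗2:
  [21, 6, 10, 7]
  [5, -10, -3, -7]
  [21, 6, 18, 9]
  [10, -5, -5, -8]
T^⊗3:
  [16, 1, 6, 3]
  [0, -15, -8, -12]
  [16, 1, 8, 4]
  [5, -10, -9, -12]
T^⊗4:
  [11, -4, 2, -1]
  [-5, -20, -13, -17]
  [11, -4, 3, -1]
  [0, -15, -13, -16]
T^⊗5:
  [6, -9, -2, -6]
  [-10, -25, -18, -22]
  [6, -9, -2, -6]
  [-5, -20, -17, -20]
Key observation: the optimum is the walk 0->1->1->1->1->3, with weight 11 + (-5) + (-5) + (-5) + (-2) = -6.
Optimal value attained by: walk 0->1->1->1->1->3.
Answer: (T^⊗5)[0][3] = -6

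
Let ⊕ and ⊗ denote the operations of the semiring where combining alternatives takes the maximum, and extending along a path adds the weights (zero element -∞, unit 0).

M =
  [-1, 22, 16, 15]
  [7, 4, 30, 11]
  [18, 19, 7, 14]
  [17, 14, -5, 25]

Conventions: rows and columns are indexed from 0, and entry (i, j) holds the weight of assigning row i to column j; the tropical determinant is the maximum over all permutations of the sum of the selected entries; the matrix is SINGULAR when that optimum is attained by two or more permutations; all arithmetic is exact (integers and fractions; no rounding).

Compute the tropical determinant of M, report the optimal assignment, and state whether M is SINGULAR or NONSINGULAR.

σ = (0, 1, 2, 3): (-1) + 4 + 7 + 25 = 35
σ = (0, 1, 3, 2): (-1) + 4 + 14 + (-5) = 12
σ = (0, 2, 1, 3): (-1) + 30 + 19 + 25 = 73
σ = (0, 2, 3, 1): (-1) + 30 + 14 + 14 = 57
σ = (0, 3, 1, 2): (-1) + 11 + 19 + (-5) = 24
σ = (0, 3, 2, 1): (-1) + 11 + 7 + 14 = 31
σ = (1, 0, 2, 3): 22 + 7 + 7 + 25 = 61
σ = (1, 0, 3, 2): 22 + 7 + 14 + (-5) = 38
σ = (1, 2, 0, 3): 22 + 30 + 18 + 25 = 95
σ = (1, 2, 3, 0): 22 + 30 + 14 + 17 = 83
σ = (1, 3, 0, 2): 22 + 11 + 18 + (-5) = 46
σ = (1, 3, 2, 0): 22 + 11 + 7 + 17 = 57
σ = (2, 0, 1, 3): 16 + 7 + 19 + 25 = 67
σ = (2, 0, 3, 1): 16 + 7 + 14 + 14 = 51
σ = (2, 1, 0, 3): 16 + 4 + 18 + 25 = 63
σ = (2, 1, 3, 0): 16 + 4 + 14 + 17 = 51
σ = (2, 3, 0, 1): 16 + 11 + 18 + 14 = 59
σ = (2, 3, 1, 0): 16 + 11 + 19 + 17 = 63
σ = (3, 0, 1, 2): 15 + 7 + 19 + (-5) = 36
σ = (3, 0, 2, 1): 15 + 7 + 7 + 14 = 43
σ = (3, 1, 0, 2): 15 + 4 + 18 + (-5) = 32
σ = (3, 1, 2, 0): 15 + 4 + 7 + 17 = 43
σ = (3, 2, 0, 1): 15 + 30 + 18 + 14 = 77
σ = (3, 2, 1, 0): 15 + 30 + 19 + 17 = 81
Optimal value attained by: σ = (1, 2, 0, 3).
Answer: det⊕(M) = 95; verdict: NONSINGULAR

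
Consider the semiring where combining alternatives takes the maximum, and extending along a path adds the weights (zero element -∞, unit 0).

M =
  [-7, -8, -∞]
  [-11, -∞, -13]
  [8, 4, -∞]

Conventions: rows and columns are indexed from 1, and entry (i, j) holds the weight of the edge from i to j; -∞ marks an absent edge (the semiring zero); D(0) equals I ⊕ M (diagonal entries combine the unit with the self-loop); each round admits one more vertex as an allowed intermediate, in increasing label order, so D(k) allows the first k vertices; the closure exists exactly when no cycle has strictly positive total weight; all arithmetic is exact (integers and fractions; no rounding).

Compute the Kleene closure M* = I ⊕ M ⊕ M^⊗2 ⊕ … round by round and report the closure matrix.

D(0):
  [0, -8, -∞]
  [-11, 0, -13]
  [8, 4, 0]
D(1):
  [0, -8, -∞]
  [-11, 0, -13]
  [8, 4, 0]
D(2):
  [0, -8, -21]
  [-11, 0, -13]
  [8, 4, 0]
D(3):
  [0, -8, -21]
  [-5, 0, -13]
  [8, 4, 0]
Answer: M* = [[0, -8, -21], [-5, 0, -13], [8, 4, 0]]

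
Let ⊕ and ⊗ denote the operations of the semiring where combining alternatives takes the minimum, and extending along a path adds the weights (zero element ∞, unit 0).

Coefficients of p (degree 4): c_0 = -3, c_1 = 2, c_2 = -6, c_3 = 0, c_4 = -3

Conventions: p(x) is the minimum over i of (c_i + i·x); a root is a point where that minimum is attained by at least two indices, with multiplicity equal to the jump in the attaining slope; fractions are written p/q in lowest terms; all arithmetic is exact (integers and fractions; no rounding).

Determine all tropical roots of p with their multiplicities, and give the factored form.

hull edge (i=0, c=-3) to (i=2, c=-6): slope -3/2, span 2
hull edge (i=2, c=-6) to (i=4, c=-3): slope 3/2, span 2
Factored form: p(x) = -3 ⊗ (x ⊕ (-3/2)) ⊗ (x ⊕ (-3/2)) ⊗ (x ⊕ 3/2) ⊗ (x ⊕ 3/2)
Answer: roots = -3/2 (mult 2), 3/2 (mult 2)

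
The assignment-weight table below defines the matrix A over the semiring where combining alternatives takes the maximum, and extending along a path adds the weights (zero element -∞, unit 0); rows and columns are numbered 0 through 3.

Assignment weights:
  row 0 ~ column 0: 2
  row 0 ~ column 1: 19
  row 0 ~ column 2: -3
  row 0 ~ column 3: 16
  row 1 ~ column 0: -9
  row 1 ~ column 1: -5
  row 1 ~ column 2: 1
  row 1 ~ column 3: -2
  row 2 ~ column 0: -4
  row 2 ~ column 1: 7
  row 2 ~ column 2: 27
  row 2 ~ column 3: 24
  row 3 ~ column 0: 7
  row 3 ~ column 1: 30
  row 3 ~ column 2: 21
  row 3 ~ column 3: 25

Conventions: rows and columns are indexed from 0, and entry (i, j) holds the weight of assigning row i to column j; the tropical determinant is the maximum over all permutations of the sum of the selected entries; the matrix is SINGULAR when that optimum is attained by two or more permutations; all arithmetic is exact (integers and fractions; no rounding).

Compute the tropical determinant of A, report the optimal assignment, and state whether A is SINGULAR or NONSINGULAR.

σ = (0, 1, 2, 3): 2 + (-5) + 27 + 25 = 49
σ = (0, 1, 3, 2): 2 + (-5) + 24 + 21 = 42
σ = (0, 2, 1, 3): 2 + 1 + 7 + 25 = 35
σ = (0, 2, 3, 1): 2 + 1 + 24 + 30 = 57
σ = (0, 3, 1, 2): 2 + (-2) + 7 + 21 = 28
σ = (0, 3, 2, 1): 2 + (-2) + 27 + 30 = 57
σ = (1, 0, 2, 3): 19 + (-9) + 27 + 25 = 62
σ = (1, 0, 3, 2): 19 + (-9) + 24 + 21 = 55
σ = (1, 2, 0, 3): 19 + 1 + (-4) + 25 = 41
σ = (1, 2, 3, 0): 19 + 1 + 24 + 7 = 51
σ = (1, 3, 0, 2): 19 + (-2) + (-4) + 21 = 34
σ = (1, 3, 2, 0): 19 + (-2) + 27 + 7 = 51
σ = (2, 0, 1, 3): (-3) + (-9) + 7 + 25 = 20
σ = (2, 0, 3, 1): (-3) + (-9) + 24 + 30 = 42
σ = (2, 1, 0, 3): (-3) + (-5) + (-4) + 25 = 13
σ = (2, 1, 3, 0): (-3) + (-5) + 24 + 7 = 23
σ = (2, 3, 0, 1): (-3) + (-2) + (-4) + 30 = 21
σ = (2, 3, 1, 0): (-3) + (-2) + 7 + 7 = 9
σ = (3, 0, 1, 2): 16 + (-9) + 7 + 21 = 35
σ = (3, 0, 2, 1): 16 + (-9) + 27 + 30 = 64
σ = (3, 1, 0, 2): 16 + (-5) + (-4) + 21 = 28
σ = (3, 1, 2, 0): 16 + (-5) + 27 + 7 = 45
σ = (3, 2, 0, 1): 16 + 1 + (-4) + 30 = 43
σ = (3, 2, 1, 0): 16 + 1 + 7 + 7 = 31
Optimal value attained by: σ = (3, 0, 2, 1).
Answer: det⊕(A) = 64; verdict: NONSINGULAR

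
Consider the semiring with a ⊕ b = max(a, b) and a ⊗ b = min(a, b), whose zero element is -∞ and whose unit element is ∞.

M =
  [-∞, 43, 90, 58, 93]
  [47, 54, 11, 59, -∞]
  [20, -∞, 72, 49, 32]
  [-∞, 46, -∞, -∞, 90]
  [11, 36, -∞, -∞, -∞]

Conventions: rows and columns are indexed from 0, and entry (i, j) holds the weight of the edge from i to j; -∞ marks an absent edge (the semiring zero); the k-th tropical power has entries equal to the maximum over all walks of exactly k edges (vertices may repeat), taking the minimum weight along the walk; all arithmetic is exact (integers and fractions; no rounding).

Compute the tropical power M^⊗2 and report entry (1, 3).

M^⊗2:
  [43, 46, 72, 49, 58]
  [47, 54, 47, 54, 59]
  [20, 46, 72, 49, 49]
  [46, 46, 11, 46, -∞]
  [36, 36, 11, 36, 11]
Key observation: the optimum is the walk 1->1->3, with weight 54 min 59 = 54.
Optimal value attained by: walk 1->1->3.
Answer: (M^⊗2)[1][3] = 54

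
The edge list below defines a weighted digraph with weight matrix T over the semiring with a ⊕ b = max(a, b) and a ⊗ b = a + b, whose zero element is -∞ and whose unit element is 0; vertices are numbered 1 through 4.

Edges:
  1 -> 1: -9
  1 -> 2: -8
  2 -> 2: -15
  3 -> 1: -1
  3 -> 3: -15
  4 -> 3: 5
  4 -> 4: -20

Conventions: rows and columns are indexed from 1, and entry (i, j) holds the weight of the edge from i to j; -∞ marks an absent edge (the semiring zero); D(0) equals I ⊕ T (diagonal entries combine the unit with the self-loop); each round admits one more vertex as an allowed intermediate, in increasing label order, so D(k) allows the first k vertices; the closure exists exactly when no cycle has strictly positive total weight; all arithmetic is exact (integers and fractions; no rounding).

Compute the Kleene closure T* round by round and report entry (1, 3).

D(0):
  [0, -8, -∞, -∞]
  [-∞, 0, -∞, -∞]
  [-1, -∞, 0, -∞]
  [-∞, -∞, 5, 0]
D(1):
  [0, -8, -∞, -∞]
  [-∞, 0, -∞, -∞]
  [-1, -9, 0, -∞]
  [-∞, -∞, 5, 0]
D(2):
  [0, -8, -∞, -∞]
  [-∞, 0, -∞, -∞]
  [-1, -9, 0, -∞]
  [-∞, -∞, 5, 0]
D(3):
  [0, -8, -∞, -∞]
  [-∞, 0, -∞, -∞]
  [-1, -9, 0, -∞]
  [4, -4, 5, 0]
D(4):
  [0, -8, -∞, -∞]
  [-∞, 0, -∞, -∞]
  [-1, -9, 0, -∞]
  [4, -4, 5, 0]
Answer: T*[1][3] = -∞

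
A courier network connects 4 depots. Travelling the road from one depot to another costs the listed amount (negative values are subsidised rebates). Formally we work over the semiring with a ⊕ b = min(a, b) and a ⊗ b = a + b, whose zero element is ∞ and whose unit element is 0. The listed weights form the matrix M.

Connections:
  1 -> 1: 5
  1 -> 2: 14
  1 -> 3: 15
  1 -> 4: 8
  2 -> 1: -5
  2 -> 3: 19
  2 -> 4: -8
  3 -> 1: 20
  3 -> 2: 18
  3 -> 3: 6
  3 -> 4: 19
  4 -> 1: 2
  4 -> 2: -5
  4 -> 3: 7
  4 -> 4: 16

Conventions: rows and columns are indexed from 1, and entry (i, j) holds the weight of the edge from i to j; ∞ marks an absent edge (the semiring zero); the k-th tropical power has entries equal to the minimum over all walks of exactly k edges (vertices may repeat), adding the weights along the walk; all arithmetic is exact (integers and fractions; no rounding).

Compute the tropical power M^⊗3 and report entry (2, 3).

M^⊗2:
  [9, 3, 15, 6]
  [-6, -13, -1, 3]
  [13, 14, 12, 10]
  [-10, 11, 13, -13]
M^⊗3:
  [-2, 1, 13, -5]
  [-18, -2, 5, -21]
  [9, 5, 17, 6]
  [-11, -18, -6, -2]
Key observation: the optimum is the walk 2->4->3->3, with weight (-8) + 7 + 6 = 5.
Optimal value attained by: walk 2->4->3->3.
Answer: (M^⊗3)[2][3] = 5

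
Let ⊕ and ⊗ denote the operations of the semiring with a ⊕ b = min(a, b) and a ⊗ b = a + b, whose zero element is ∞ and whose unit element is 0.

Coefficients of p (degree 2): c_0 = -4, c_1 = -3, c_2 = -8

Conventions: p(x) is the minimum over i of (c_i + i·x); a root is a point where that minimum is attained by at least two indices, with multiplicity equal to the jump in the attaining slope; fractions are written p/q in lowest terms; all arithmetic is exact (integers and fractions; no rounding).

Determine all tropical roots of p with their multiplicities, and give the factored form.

hull edge (i=0, c=-4) to (i=2, c=-8): slope -2, span 2
Factored form: p(x) = -8 ⊗ (x ⊕ 2) ⊗ (x ⊕ 2)
Answer: roots = 2 (mult 2)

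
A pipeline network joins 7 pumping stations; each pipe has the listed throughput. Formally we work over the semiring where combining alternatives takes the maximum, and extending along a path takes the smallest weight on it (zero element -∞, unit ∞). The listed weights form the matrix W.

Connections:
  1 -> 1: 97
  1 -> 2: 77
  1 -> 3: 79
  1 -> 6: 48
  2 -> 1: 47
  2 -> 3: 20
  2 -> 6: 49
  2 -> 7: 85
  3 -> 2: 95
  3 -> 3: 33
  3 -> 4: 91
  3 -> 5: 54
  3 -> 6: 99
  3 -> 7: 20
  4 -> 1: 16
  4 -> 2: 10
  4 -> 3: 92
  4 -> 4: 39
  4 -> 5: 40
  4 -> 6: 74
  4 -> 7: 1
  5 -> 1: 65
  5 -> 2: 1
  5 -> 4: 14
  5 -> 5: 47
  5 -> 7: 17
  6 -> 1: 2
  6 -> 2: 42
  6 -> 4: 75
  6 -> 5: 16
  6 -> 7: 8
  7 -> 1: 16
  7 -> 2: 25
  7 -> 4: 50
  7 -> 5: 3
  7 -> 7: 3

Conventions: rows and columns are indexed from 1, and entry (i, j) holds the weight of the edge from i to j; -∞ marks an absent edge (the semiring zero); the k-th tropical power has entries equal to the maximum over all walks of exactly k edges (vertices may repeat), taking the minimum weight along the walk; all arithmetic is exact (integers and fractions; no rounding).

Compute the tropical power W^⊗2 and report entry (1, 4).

W^⊗2:
  [97, 79, 79, 79, 54, 79, 77]
  [47, 47, 47, 50, 20, 47, 20]
  [54, 42, 91, 75, 47, 74, 85]
  [40, 92, 39, 91, 54, 92, 20]
  [65, 65, 65, 17, 47, 48, 17]
  [42, 10, 75, 39, 40, 74, 42]
  [25, 16, 50, 39, 40, 50, 25]
Key observation: the optimum is the walk 1->3->4, with weight 79 min 91 = 79.
Optimal value attained by: walk 1->3->4.
Answer: (W^⊗2)[1][4] = 79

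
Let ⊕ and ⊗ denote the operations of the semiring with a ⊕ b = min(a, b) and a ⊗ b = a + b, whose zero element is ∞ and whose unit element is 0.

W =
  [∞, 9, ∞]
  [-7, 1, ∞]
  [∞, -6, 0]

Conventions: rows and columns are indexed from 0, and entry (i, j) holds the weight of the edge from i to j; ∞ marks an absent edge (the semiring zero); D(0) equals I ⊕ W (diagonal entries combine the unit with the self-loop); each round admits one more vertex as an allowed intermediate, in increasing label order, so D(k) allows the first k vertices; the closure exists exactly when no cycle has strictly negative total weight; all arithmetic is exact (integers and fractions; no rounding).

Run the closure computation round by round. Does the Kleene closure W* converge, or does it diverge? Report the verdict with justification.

D(0):
  [0, 9, ∞]
  [-7, 0, ∞]
  [∞, -6, 0]
D(1):
  [0, 9, ∞]
  [-7, 0, ∞]
  [∞, -6, 0]
D(2):
  [0, 9, ∞]
  [-7, 0, ∞]
  [-13, -6, 0]
D(3):
  [0, 9, ∞]
  [-7, 0, ∞]
  [-13, -6, 0]
Key observation: every diagonal entry stays at the unit through all rounds, so no improving cycle exists.
Answer: CONVERGES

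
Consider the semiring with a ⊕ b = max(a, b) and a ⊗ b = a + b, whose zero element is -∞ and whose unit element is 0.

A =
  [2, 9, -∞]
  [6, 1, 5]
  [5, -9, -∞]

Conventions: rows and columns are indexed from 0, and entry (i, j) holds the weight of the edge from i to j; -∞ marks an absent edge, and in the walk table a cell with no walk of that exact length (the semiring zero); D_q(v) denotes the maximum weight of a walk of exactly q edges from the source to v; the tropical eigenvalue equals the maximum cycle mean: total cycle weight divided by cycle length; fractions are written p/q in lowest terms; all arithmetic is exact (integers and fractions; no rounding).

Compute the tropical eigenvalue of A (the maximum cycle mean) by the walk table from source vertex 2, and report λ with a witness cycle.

q=0: [-∞, -∞, 0]
q=1: [5, -9, -∞]
q=2: [7, 14, -4]
q=3: [20, 16, 19]
Optimal cycle mean attained by: cycle 0->1->0, total 9 + 6, length 2.
Answer: λ = 15/2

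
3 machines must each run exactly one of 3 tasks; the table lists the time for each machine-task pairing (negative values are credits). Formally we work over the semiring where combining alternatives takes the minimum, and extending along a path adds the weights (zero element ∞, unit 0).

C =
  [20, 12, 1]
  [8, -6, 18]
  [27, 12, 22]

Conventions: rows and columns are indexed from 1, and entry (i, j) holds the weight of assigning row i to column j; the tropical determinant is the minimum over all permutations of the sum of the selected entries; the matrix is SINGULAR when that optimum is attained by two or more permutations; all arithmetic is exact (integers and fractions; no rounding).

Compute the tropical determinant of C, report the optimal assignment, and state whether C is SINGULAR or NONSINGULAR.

σ = (1, 2, 3): 20 + (-6) + 22 = 36
σ = (1, 3, 2): 20 + 18 + 12 = 50
σ = (2, 1, 3): 12 + 8 + 22 = 42
σ = (2, 3, 1): 12 + 18 + 27 = 57
σ = (3, 1, 2): 1 + 8 + 12 = 21
σ = (3, 2, 1): 1 + (-6) + 27 = 22
Optimal value attained by: σ = (3, 1, 2).
Answer: det⊕(C) = 21; verdict: NONSINGULAR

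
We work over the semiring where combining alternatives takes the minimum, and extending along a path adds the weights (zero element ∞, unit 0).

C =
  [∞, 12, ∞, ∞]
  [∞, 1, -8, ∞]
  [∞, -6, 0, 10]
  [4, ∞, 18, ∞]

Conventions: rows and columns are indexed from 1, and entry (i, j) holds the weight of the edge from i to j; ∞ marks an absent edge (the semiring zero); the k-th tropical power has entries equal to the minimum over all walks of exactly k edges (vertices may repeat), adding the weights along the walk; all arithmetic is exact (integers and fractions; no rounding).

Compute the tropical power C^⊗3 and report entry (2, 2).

C^⊗2:
  [∞, 13, 4, ∞]
  [∞, -14, -8, 2]
  [14, -6, -14, 10]
  [∞, 12, 18, 28]
C^⊗3:
  [∞, -2, 4, 14]
  [6, -14, -22, 2]
  [14, -20, -14, -4]
  [32, 12, 4, 28]
Key observation: the optimum is the walk 2->3->3->2, with weight (-8) + 0 + (-6) = -14.
Optimal value attained by: walk 2->3->3->2.
Answer: (C^⊗3)[2][2] = -14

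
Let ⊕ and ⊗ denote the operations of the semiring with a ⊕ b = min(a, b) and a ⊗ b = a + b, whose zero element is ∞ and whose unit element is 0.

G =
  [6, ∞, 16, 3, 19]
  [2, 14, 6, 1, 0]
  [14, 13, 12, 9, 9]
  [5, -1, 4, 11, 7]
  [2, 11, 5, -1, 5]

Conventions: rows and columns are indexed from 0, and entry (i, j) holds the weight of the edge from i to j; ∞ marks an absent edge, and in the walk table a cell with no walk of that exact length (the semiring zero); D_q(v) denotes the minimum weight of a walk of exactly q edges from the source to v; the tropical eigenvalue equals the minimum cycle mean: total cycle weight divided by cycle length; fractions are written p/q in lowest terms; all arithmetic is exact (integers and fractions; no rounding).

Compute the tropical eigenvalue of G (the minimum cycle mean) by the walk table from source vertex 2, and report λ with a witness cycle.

q=0: [∞, ∞, 0, ∞, ∞]
q=1: [14, 13, 12, 9, 9]
q=2: [11, 8, 13, 8, 13]
q=3: [10, 7, 12, 9, 8]
q=4: [9, 8, 13, 7, 7]
q=5: [9, 6, 11, 6, 8]
Optimal cycle mean attained by: cycle 1->4->3->1, total 0 + (-1) + (-1), length 3.
Answer: λ = -2/3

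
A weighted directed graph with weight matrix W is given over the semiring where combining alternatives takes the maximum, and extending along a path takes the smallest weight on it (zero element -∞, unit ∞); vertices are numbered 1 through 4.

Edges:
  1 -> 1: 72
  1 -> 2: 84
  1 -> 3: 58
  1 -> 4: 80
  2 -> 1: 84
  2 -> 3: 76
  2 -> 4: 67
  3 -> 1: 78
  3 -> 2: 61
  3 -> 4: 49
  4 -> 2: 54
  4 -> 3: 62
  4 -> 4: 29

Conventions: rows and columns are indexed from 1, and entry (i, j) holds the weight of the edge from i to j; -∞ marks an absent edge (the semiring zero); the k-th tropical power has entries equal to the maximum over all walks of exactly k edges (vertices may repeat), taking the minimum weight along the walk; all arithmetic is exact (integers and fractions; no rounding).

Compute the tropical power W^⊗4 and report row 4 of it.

W^⊗2:
  [84, 72, 76, 72]
  [76, 84, 62, 80]
  [72, 78, 61, 78]
  [62, 61, 54, 54]
W^⊗3:
  [76, 84, 72, 80]
  [84, 76, 76, 76]
  [78, 72, 76, 72]
  [62, 62, 61, 62]
W^⊗4:
  [84, 76, 76, 76]
  [76, 84, 76, 80]
  [76, 78, 72, 78]
  [62, 62, 62, 62]
Answer: row 4 of W^⊗4 = [62, 62, 62, 62]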